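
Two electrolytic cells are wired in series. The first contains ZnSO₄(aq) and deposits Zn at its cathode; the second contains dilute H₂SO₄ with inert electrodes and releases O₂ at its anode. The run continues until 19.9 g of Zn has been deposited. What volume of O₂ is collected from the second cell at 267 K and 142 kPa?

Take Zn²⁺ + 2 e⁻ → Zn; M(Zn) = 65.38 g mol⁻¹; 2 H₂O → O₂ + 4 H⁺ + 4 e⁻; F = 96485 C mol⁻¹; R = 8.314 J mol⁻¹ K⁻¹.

2.38 L

n(Zn) = 19.9 / 65.38 = 0.3044 mol, so n(e⁻) = 2 × 0.3044 = 0.6087 mol.
The cells are in series, so the same 0.6087 mol of electrons passes through the second cell.
2 H₂O → O₂ + 4 H⁺ + 4 e⁻ — 4 mol e⁻ per mol O₂, so n(O₂) = 0.6087/4 = 0.1522 mol.
V = nRT/P = (0.1522 × 8.314 × 267) / (142 × 10³) = 0.00238 m³ = 2.38 L.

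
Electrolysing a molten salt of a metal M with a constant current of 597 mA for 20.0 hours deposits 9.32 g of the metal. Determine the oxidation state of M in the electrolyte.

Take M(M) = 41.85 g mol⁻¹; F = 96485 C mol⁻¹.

Q = I·t = 0.5970 A × 72000 s = 42980 C, so n(e⁻) = 42980/96485 = 0.4455 mol.
n(M) deposited = 9.32 / 41.85 = 0.2227 mol.
Electrons per atom = n(e⁻)/n(M) = 0.4455 / 0.2227 = 2.00 ≈ 2, so the ion is M²⁺.

+2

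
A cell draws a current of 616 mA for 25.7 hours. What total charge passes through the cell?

Q = I·t = 0.6160 A × 92520 s = 57000 C.

57000 C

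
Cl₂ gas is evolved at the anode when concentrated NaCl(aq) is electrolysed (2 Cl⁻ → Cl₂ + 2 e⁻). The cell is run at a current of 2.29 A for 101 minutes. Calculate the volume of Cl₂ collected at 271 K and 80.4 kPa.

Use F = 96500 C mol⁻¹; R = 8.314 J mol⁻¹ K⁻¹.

2.01 L

Q = I·t = 2.290 A × 6060.0 s = 13880 C.
n(e⁻) = Q/F = 13880 / 96500 = 0.1438 mol.
2 electrons are transferred per Cl₂ molecule, so n(Cl₂) = 0.1438 / 2 = 0.07190 mol.
V = nRT/P = (0.07190 × 8.314 × 271) / (80.4 × 10³ Pa) = 0.00201 m³ = 2.01 L.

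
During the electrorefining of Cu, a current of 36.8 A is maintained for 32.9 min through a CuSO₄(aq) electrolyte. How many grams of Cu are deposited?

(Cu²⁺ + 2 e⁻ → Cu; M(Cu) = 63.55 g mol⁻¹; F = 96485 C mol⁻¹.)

23.9 g

Q = I·t = 36.80 A × 1974.0 s = 72640 C.
n(e⁻) = Q/F = 72640 / 96485 = 0.7529 mol.
Cu²⁺ + 2 e⁻ → Cu, so n(Cu) = n(e⁻)/2 = 0.3764 mol.
m = n·M = 0.3764 × 63.55 = 23.9 g.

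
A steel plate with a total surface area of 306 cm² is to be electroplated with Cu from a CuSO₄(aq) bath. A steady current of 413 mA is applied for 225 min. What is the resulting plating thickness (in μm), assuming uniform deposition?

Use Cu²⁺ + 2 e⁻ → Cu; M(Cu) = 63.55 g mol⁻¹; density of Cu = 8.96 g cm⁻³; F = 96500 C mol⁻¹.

Q = I·t = 0.4130 × 13500 = 5576 C; n(e⁻) = 0.05778 mol.
n(Cu) = n(e⁻)/2 = 0.02889 mol, so m = 0.02889 × 63.55 = 1.836 g.
Volume = m/ρ = 1.836 / 8.96 = 0.2049 cm³.
Thickness = V/A = 0.2049 / 306 = 6.70 × 10⁻⁴ cm = 6.70 μm.

6.70 μm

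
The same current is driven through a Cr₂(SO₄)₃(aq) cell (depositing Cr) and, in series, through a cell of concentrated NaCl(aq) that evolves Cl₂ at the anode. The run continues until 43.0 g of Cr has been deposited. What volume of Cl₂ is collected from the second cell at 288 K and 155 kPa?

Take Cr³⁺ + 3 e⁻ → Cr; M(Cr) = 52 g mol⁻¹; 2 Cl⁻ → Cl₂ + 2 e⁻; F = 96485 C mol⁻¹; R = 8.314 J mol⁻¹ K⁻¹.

19.2 L

n(Cr) = 43.0 / 52 = 0.8269 mol, so n(e⁻) = 3 × 0.8269 = 2.481 mol.
The cells are in series, so the same 2.481 mol of electrons passes through the second cell.
2 Cl⁻ → Cl₂ + 2 e⁻ — 2 mol e⁻ per mol Cl₂, so n(Cl₂) = 2.481/2 = 1.240 mol.
V = nRT/P = (1.240 × 8.314 × 288) / (155 × 10³) = 0.0192 m³ = 19.2 L.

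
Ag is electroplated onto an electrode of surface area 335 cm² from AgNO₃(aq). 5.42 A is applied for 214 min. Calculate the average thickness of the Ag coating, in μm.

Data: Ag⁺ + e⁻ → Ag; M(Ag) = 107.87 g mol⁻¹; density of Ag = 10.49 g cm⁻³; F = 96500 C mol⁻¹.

221 μm

Q = I·t = 5.420 × 12840 = 69590 C; n(e⁻) = 0.7212 mol.
n(Ag) = n(e⁻)/1 = 0.7212 mol, so m = 0.7212 × 107.87 = 77.79 g.
Volume = m/ρ = 77.79 / 10.49 = 7.416 cm³.
Thickness = V/A = 7.416 / 335 = 0.0221 cm = 221 μm.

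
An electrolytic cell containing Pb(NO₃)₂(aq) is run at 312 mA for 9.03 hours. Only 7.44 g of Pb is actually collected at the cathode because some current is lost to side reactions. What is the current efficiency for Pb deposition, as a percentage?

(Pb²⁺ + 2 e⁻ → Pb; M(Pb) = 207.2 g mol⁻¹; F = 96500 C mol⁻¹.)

Q = I·t = 0.3120 × 32508 = 10140 C; n(e⁻) = 10140/96500 = 0.1051 mol.
Theoretical n(Pb) = n(e⁻)/2 = 0.05255 mol, i.e. m_theo = 0.05255 × 207.2 = 10.89 g.
Efficiency = m_actual / m_theo = 7.44 / 10.89 = 68.3 %.

68.3 %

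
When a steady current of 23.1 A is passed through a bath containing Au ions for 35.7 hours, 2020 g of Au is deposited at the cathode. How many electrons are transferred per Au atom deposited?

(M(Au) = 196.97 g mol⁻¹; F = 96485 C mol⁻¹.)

3

Q = I·t = 23.10 A × 128520 s = 2969000 C, so n(e⁻) = 2969000/96485 = 30.77 mol.
n(Au) deposited = 2020 / 196.97 = 10.26 mol.
Electrons per atom = n(e⁻)/n(Au) = 30.77 / 10.26 = 3.00 ≈ 3, so the ion is Au³⁺.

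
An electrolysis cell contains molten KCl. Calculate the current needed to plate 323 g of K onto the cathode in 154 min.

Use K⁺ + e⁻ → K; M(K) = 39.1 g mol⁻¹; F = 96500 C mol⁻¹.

86.3 A

n(K) = 323 / 39.1 = 8.261 mol.
n(e⁻) = 1 × 8.261 = 8.261 mol.
Q = n(e⁻)·F = 8.261 × 96500 = 797200 C.
I = Q/t = 797200 / 9240.0 s = 86.3 A.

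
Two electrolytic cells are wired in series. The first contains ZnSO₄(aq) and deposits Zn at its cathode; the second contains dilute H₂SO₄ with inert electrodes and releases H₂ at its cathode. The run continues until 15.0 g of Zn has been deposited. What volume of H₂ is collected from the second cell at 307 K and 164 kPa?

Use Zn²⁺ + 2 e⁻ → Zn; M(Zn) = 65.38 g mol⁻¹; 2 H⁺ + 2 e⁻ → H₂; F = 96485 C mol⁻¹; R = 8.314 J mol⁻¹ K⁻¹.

3.57 L

n(Zn) = 15.0 / 65.38 = 0.2294 mol, so n(e⁻) = 2 × 0.2294 = 0.4589 mol.
The cells are in series, so the same 0.4589 mol of electrons passes through the second cell.
2 H⁺ + 2 e⁻ → H₂ — 2 mol e⁻ per mol H₂, so n(H₂) = 0.4589/2 = 0.2294 mol.
V = nRT/P = (0.2294 × 8.314 × 307) / (164 × 10³) = 0.00357 m³ = 3.57 L.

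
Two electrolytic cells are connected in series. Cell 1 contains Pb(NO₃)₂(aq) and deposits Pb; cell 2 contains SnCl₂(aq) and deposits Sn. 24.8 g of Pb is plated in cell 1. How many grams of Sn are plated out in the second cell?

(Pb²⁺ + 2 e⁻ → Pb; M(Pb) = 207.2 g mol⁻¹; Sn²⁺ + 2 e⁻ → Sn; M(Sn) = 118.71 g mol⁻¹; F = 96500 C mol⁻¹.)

14.2 g

n(Pb) = 24.8 / 207.2 = 0.1197 mol.
Since Pb²⁺ + 2 e⁻ → Pb, n(e⁻) passed = 2 × 0.1197 = 0.2394 mol.
Cells in series carry the same charge, so the same 0.2394 mol of electrons passes through cell 2.
Sn²⁺ + 2 e⁻ → Sn, so n(Sn) = 0.2394 / 2 = 0.1197 mol.
m(Sn) = 0.1197 × 118.71 = 14.2 g.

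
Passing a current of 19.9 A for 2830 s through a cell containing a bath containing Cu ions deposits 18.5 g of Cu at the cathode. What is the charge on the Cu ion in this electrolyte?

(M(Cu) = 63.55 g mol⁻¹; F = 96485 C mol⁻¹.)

+2

Q = I·t = 19.90 A × 2830.0 s = 56320 C, so n(e⁻) = 56320/96485 = 0.5837 mol.
n(Cu) deposited = 18.5 / 63.55 = 0.2911 mol.
Electrons per atom = n(e⁻)/n(Cu) = 0.5837 / 0.2911 = 2.01 ≈ 2, so the ion is Cu²⁺.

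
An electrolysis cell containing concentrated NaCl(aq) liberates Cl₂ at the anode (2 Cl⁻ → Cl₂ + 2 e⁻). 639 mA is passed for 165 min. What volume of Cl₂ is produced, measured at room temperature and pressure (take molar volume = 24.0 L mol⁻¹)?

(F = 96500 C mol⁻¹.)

0.787 L

Q = I·t = 0.6390 A × 9900.0 s = 6326 C.
n(e⁻) = Q/F = 6326 / 96500 = 0.06556 mol.
2 electrons are transferred per Cl₂ molecule, so n(Cl₂) = 0.06556 / 2 = 0.03278 mol.
V = n × V_m = 0.03278 × 24.0 = 0.787 L.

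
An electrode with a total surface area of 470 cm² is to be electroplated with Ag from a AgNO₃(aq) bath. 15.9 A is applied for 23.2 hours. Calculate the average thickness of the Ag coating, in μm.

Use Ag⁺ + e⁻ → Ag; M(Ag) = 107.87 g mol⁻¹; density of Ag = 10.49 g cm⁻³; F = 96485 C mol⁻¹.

3010 μm

Q = I·t = 15.90 × 83520 = 1328000 C; n(e⁻) = 13.76 mol.
n(Ag) = n(e⁻)/1 = 13.76 mol, so m = 13.76 × 107.87 = 1485 g.
Volume = m/ρ = 1485 / 10.49 = 141.5 cm³.
Thickness = V/A = 141.5 / 470 = 0.301 cm = 3010 μm.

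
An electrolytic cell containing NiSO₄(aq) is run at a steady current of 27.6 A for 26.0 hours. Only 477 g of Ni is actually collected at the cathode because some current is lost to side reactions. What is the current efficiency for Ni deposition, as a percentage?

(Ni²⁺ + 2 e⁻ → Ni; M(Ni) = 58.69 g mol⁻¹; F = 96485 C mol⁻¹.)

Q = I·t = 27.60 × 93600 = 2583000 C; n(e⁻) = 2583000/96485 = 26.77 mol.
Theoretical n(Ni) = n(e⁻)/2 = 13.39 mol, i.e. m_theo = 13.39 × 58.69 = 785.7 g.
Efficiency = m_actual / m_theo = 477 / 785.7 = 60.7 %.

60.7 %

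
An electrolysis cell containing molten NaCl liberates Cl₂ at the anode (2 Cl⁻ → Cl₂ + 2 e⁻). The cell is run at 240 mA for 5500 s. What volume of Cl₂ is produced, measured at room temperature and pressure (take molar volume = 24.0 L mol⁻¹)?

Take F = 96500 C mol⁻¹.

Q = I·t = 0.2400 A × 5500.0 s = 1320 C.
n(e⁻) = Q/F = 1320 / 96500 = 0.01368 mol.
2 electrons are transferred per Cl₂ molecule, so n(Cl₂) = 0.01368 / 2 = 0.006839 mol.
V = n × V_m = 0.006839 × 24.0 = 0.164 L.

0.164 L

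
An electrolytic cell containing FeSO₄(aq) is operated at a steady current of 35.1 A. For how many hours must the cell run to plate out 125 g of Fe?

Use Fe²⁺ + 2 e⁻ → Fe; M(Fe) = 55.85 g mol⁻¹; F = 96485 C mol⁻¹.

n(Fe) = m/M = 125 / 55.85 = 2.238 mol.
Each Fe atom requires 2 electrons, so n(e⁻) = 2 × 2.238 = 4.476 mol.
Q = n(e⁻)·F = 4.476 × 96485 = 431900 C.
t = Q/I = 431900 / 35.10 A = 12300 s = 3.42 h.

3.42 h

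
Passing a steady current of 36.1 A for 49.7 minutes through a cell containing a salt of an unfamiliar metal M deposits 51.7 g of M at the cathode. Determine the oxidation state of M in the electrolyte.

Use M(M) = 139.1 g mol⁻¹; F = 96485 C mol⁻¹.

Q = I·t = 36.10 A × 2982.0 s = 107700 C, so n(e⁻) = 107700/96485 = 1.116 mol.
n(M) deposited = 51.7 / 139.1 = 0.3717 mol.
Electrons per atom = n(e⁻)/n(M) = 1.116 / 0.3717 = 3.00 ≈ 3, so the ion is M³⁺.

+3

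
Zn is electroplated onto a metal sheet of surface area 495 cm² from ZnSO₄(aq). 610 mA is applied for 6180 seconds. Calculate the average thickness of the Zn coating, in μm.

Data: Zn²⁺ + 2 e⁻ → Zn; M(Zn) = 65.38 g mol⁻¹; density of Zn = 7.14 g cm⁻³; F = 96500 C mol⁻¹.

Q = I·t = 0.6100 × 6180.0 = 3770 C; n(e⁻) = 0.03907 mol.
n(Zn) = n(e⁻)/2 = 0.01953 mol, so m = 0.01953 × 65.38 = 1.277 g.
Volume = m/ρ = 1.277 / 7.14 = 0.1789 cm³.
Thickness = V/A = 0.1789 / 495 = 3.61 × 10⁻⁴ cm = 3.61 μm.

3.61 μm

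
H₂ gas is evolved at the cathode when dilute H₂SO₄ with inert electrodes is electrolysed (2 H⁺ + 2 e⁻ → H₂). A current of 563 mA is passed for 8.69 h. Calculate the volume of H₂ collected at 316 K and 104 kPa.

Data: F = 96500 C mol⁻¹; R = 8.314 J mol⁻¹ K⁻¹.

2.31 L

Q = I·t = 0.5630 A × 31284 s = 17610 C.
n(e⁻) = Q/F = 17610 / 96500 = 0.1825 mol.
2 electrons are transferred per H₂ molecule, so n(H₂) = 0.1825 / 2 = 0.09126 mol.
V = nRT/P = (0.09126 × 8.314 × 316) / (104 × 10³ Pa) = 0.00231 m³ = 2.31 L.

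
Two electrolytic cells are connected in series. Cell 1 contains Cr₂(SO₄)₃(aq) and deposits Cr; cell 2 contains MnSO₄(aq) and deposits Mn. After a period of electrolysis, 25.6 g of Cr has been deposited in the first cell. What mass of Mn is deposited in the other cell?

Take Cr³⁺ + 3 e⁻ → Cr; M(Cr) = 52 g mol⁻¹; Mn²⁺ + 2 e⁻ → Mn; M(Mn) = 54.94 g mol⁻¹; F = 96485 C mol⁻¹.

n(Cr) = 25.6 / 52 = 0.4923 mol.
Since Cr³⁺ + 3 e⁻ → Cr, n(e⁻) passed = 3 × 0.4923 = 1.477 mol.
Cells in series carry the same charge, so the same 1.477 mol of electrons passes through cell 2.
Mn²⁺ + 2 e⁻ → Mn, so n(Mn) = 1.477 / 2 = 0.7385 mol.
m(Mn) = 0.7385 × 54.94 = 40.6 g.

40.6 g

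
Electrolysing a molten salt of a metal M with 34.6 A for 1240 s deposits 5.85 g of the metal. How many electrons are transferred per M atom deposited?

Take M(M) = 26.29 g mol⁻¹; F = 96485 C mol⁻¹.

Q = I·t = 34.60 A × 1240.0 s = 42900 C, so n(e⁻) = 42900/96485 = 0.4447 mol.
n(M) deposited = 5.85 / 26.29 = 0.2225 mol.
Electrons per atom = n(e⁻)/n(M) = 0.4447 / 0.2225 = 2.00 ≈ 2, so the ion is M²⁺.

2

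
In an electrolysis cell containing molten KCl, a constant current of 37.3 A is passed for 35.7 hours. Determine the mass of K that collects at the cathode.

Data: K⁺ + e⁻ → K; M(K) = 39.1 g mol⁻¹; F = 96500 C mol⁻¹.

Q = I·t = 37.30 A × 128520 s = 4794000 C.
n(e⁻) = Q/F = 4794000 / 96500 = 49.68 mol.
K⁺ + e⁻ → K, so n(K) = n(e⁻)/1 = 49.68 mol.
m = n·M = 49.68 × 39.1 = 1940 g.

1940 g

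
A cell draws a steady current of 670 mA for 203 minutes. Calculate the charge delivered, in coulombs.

8160 C

Q = I·t = 0.6700 A × 12180 s = 8160 C.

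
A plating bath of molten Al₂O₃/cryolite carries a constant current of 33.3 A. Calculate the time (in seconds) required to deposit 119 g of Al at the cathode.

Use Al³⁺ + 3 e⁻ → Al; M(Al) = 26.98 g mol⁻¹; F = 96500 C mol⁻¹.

38300 s

n(Al) = m/M = 119 / 26.98 = 4.411 mol.
Each Al atom requires 3 electrons, so n(e⁻) = 3 × 4.411 = 13.23 mol.
Q = n(e⁻)·F = 13.23 × 96500 = 1277000 C.
t = Q/I = 1277000 / 33.30 A = 38350 s.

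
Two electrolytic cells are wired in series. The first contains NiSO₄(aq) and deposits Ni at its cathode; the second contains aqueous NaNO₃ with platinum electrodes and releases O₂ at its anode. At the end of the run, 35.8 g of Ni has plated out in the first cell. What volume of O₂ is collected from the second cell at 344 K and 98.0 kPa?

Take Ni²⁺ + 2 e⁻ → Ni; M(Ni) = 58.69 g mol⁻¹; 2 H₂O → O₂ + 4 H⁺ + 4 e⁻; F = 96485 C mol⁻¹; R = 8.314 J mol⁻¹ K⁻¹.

8.90 L

n(Ni) = 35.8 / 58.69 = 0.6100 mol, so n(e⁻) = 2 × 0.6100 = 1.220 mol.
The cells are in series, so the same 1.220 mol of electrons passes through the second cell.
2 H₂O → O₂ + 4 H⁺ + 4 e⁻ — 4 mol e⁻ per mol O₂, so n(O₂) = 1.220/4 = 0.3050 mol.
V = nRT/P = (0.3050 × 8.314 × 344) / (98.0 × 10³) = 0.00890 m³ = 8.90 L.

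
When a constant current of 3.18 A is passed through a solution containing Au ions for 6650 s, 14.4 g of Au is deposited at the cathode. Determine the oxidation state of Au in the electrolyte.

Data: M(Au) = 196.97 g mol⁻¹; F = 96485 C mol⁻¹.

Q = I·t = 3.180 A × 6650.0 s = 21150 C, so n(e⁻) = 21150/96485 = 0.2192 mol.
n(Au) deposited = 14.4 / 196.97 = 0.07311 mol.
Electrons per atom = n(e⁻)/n(Au) = 0.2192 / 0.07311 = 3.00 ≈ 3, so the ion is Au³⁺.

+3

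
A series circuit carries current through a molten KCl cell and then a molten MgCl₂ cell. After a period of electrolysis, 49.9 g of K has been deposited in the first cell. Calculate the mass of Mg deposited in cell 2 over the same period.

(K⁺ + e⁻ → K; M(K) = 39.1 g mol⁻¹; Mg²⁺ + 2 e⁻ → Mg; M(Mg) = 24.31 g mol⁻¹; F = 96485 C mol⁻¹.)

n(K) = 49.9 / 39.1 = 1.276 mol.
Since K⁺ + e⁻ → K, n(e⁻) passed = 1 × 1.276 = 1.276 mol.
Cells in series carry the same charge, so the same 1.276 mol of electrons passes through cell 2.
Mg²⁺ + 2 e⁻ → Mg, so n(Mg) = 1.276 / 2 = 0.6381 mol.
m(Mg) = 0.6381 × 24.31 = 15.5 g.

15.5 g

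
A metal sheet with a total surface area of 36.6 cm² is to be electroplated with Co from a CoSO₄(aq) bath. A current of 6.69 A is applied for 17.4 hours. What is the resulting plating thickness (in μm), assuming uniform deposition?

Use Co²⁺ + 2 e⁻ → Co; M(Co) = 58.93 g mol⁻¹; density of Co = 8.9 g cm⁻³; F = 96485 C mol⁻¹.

3930 μm

Q = I·t = 6.690 × 62640 = 419100 C; n(e⁻) = 4.343 mol.
n(Co) = n(e⁻)/2 = 2.172 mol, so m = 2.172 × 58.93 = 128.0 g.
Volume = m/ρ = 128.0 / 8.9 = 14.38 cm³.
Thickness = V/A = 14.38 / 36.6 = 0.393 cm = 3930 μm.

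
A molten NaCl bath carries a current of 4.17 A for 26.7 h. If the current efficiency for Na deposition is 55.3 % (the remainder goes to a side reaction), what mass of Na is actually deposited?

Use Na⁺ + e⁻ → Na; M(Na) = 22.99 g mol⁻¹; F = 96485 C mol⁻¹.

52.8 g

Q = I·t = 4.170 × 96120 = 400800 C.
n(e⁻) = 400800/96485 = 4.154 mol; theoretically n(Na) = 4.154/1 = 4.154 mol, m_theo = 95.51 g.
At 55.3 % efficiency, m_actual = 0.553 × 95.51 = 52.8 g.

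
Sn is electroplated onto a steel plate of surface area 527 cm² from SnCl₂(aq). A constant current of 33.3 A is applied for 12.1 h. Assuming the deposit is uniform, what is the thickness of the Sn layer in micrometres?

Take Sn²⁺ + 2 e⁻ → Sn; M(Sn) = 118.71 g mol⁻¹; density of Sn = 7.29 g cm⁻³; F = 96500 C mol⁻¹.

Q = I·t = 33.30 × 43560 = 1451000 C; n(e⁻) = 15.03 mol.
n(Sn) = n(e⁻)/2 = 7.516 mol, so m = 7.516 × 118.71 = 892.2 g.
Volume = m/ρ = 892.2 / 7.29 = 122.4 cm³.
Thickness = V/A = 122.4 / 527 = 0.232 cm = 2320 μm.

2320 μm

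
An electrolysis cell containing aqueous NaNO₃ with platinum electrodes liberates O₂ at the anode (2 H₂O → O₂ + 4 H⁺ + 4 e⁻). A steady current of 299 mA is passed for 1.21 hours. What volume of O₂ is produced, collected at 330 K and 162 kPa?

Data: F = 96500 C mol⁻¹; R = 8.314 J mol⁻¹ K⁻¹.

Q = I·t = 0.2990 A × 4356.0 s = 1302 C.
n(e⁻) = Q/F = 1302 / 96500 = 0.01350 mol.
4 electrons are transferred per O₂ molecule, so n(O₂) = 0.01350 / 4 = 0.003374 mol.
V = nRT/P = (0.003374 × 8.314 × 330) / (162 × 10³ Pa) = 5.71 × 10⁻⁵ m³ = 0.0571 L.

0.0571 L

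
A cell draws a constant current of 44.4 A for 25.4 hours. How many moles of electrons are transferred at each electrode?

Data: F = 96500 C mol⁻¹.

Q = I·t = 44.40 A × 91440 s = 4060000 C.
n(e⁻) = Q/F = 4060000 / 96500 = 42.1 mol.

42.1 mol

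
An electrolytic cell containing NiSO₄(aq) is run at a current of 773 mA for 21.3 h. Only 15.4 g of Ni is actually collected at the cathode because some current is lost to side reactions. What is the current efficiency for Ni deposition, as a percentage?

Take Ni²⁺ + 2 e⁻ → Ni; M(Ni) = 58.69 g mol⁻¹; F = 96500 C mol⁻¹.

Q = I·t = 0.7730 × 76680 = 59270 C; n(e⁻) = 59270/96500 = 0.6142 mol.
Theoretical n(Ni) = n(e⁻)/2 = 0.3071 mol, i.e. m_theo = 0.3071 × 58.69 = 18.02 g.
Efficiency = m_actual / m_theo = 15.4 / 18.02 = 85.4 %.

85.4 %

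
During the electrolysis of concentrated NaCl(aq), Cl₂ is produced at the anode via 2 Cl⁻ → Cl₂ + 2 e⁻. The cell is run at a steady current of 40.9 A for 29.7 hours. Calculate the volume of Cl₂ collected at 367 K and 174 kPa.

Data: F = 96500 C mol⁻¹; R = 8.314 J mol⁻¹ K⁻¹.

Q = I·t = 40.90 A × 106920 s = 4373000 C.
n(e⁻) = Q/F = 4373000 / 96500 = 45.32 mol.
2 electrons are transferred per Cl₂ molecule, so n(Cl₂) = 45.32 / 2 = 22.66 mol.
V = nRT/P = (22.66 × 8.314 × 367) / (174 × 10³ Pa) = 0.397 m³ = 397 L.

397 L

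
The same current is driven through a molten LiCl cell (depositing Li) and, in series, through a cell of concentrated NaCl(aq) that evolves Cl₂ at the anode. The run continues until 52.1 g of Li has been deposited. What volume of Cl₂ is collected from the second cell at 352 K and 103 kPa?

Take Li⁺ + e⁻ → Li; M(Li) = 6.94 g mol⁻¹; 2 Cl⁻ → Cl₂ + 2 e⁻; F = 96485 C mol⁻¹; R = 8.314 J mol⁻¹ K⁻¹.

107 L

n(Li) = 52.1 / 6.94 = 7.507 mol, so n(e⁻) = 1 × 7.507 = 7.507 mol.
The cells are in series, so the same 7.507 mol of electrons passes through the second cell.
2 Cl⁻ → Cl₂ + 2 e⁻ — 2 mol e⁻ per mol Cl₂, so n(Cl₂) = 7.507/2 = 3.754 mol.
V = nRT/P = (3.754 × 8.314 × 352) / (103 × 10³) = 0.107 m³ = 107 L.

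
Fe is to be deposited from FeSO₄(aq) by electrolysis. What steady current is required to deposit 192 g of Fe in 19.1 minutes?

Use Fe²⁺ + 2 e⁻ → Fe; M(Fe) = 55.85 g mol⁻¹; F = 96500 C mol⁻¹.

n(Fe) = 192 / 55.85 = 3.438 mol.
n(e⁻) = 2 × 3.438 = 6.876 mol.
Q = n(e⁻)·F = 6.876 × 96500 = 663500 C.
I = Q/t = 663500 / 1146.0 s = 579 A.

579 A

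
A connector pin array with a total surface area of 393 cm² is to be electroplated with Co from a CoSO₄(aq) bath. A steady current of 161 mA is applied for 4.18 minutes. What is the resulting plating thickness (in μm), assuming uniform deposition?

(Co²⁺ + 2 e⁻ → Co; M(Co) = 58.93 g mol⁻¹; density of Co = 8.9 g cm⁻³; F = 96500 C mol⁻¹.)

Q = I·t = 0.1610 × 250.80 = 40.38 C; n(e⁻) = 0.0004184 mol.
n(Co) = n(e⁻)/2 = 0.0002092 mol, so m = 0.0002092 × 58.93 = 0.01233 g.
Volume = m/ρ = 0.01233 / 8.9 = 0.001385 cm³.
Thickness = V/A = 0.001385 / 393 = 3.52 × 10⁻⁶ cm = 0.0352 μm.

0.0352 μm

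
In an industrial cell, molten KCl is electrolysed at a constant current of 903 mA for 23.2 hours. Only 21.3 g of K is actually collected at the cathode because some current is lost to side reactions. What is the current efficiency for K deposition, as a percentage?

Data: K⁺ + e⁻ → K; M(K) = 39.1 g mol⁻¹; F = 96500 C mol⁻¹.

Q = I·t = 0.9030 × 83520 = 75420 C; n(e⁻) = 75420/96500 = 0.7815 mol.
Theoretical n(K) = n(e⁻)/1 = 0.7815 mol, i.e. m_theo = 0.7815 × 39.1 = 30.56 g.
Efficiency = m_actual / m_theo = 21.3 / 30.56 = 69.7 %.

69.7 %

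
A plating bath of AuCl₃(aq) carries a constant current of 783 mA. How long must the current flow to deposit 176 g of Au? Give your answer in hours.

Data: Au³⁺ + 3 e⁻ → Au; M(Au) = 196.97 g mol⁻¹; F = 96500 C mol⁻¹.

91.8 h

n(Au) = m/M = 176 / 196.97 = 0.8935 mol.
Each Au atom requires 3 electrons, so n(e⁻) = 3 × 0.8935 = 2.681 mol.
Q = n(e⁻)·F = 2.681 × 96500 = 258700 C.
t = Q/I = 258700 / 0.7830 A = 330400 s = 91.8 h.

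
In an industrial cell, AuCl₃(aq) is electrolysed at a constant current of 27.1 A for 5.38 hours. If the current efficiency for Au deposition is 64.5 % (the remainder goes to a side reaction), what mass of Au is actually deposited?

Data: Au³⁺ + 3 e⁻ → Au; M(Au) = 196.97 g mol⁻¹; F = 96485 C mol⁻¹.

Q = I·t = 27.10 × 19368 = 524900 C.
n(e⁻) = 524900/96485 = 5.440 mol; theoretically n(Au) = 5.440/3 = 1.813 mol, m_theo = 357.2 g.
At 64.5 % efficiency, m_actual = 0.645 × 357.2 = 230 g.

230 g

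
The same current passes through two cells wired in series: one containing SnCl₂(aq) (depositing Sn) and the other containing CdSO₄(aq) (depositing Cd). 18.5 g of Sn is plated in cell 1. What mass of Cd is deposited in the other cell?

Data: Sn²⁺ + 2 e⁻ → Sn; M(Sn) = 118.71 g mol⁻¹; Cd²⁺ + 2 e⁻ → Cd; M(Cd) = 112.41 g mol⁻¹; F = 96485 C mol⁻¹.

17.5 g

n(Sn) = 18.5 / 118.71 = 0.1558 mol.
Since Sn²⁺ + 2 e⁻ → Sn, n(e⁻) passed = 2 × 0.1558 = 0.3117 mol.
Cells in series carry the same charge, so the same 0.3117 mol of electrons passes through cell 2.
Cd²⁺ + 2 e⁻ → Cd, so n(Cd) = 0.3117 / 2 = 0.1558 mol.
m(Cd) = 0.1558 × 112.41 = 17.5 g.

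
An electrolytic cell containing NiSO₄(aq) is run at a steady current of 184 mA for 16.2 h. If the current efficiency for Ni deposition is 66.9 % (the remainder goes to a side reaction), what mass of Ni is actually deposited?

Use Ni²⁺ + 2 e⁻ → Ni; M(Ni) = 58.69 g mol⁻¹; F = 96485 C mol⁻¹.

Q = I·t = 0.1840 × 58320 = 10730 C.
n(e⁻) = 10730/96485 = 0.1112 mol; theoretically n(Ni) = 0.1112/2 = 0.05561 mol, m_theo = 3.264 g.
At 66.9 % efficiency, m_actual = 0.669 × 3.264 = 2.18 g.

2.18 g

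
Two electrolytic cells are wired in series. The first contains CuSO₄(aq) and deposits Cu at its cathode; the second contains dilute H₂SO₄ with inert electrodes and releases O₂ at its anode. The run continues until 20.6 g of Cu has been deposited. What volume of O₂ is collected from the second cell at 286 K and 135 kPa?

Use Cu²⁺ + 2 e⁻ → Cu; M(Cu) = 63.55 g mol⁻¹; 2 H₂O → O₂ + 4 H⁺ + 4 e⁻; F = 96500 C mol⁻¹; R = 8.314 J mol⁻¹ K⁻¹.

2.85 L

n(Cu) = 20.6 / 63.55 = 0.3242 mol, so n(e⁻) = 2 × 0.3242 = 0.6483 mol.
The cells are in series, so the same 0.6483 mol of electrons passes through the second cell.
2 H₂O → O₂ + 4 H⁺ + 4 e⁻ — 4 mol e⁻ per mol O₂, so n(O₂) = 0.6483/4 = 0.1621 mol.
V = nRT/P = (0.1621 × 8.314 × 286) / (135 × 10³) = 0.00285 m³ = 2.85 L.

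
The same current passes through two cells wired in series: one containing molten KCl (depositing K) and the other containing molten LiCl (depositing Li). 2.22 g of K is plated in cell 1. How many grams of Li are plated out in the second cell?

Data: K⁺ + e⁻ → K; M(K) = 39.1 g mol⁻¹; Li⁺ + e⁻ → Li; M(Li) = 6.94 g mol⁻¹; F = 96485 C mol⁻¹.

0.394 g

n(K) = 2.22 / 39.1 = 0.05678 mol.
Since K⁺ + e⁻ → K, n(e⁻) passed = 1 × 0.05678 = 0.05678 mol.
Cells in series carry the same charge, so the same 0.05678 mol of electrons passes through cell 2.
Li⁺ + e⁻ → Li, so n(Li) = 0.05678 / 1 = 0.05678 mol.
m(Li) = 0.05678 × 6.94 = 0.394 g.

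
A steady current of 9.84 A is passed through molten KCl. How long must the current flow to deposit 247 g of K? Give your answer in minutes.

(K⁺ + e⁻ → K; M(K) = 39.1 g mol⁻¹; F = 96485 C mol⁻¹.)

1030 min

n(K) = m/M = 247 / 39.1 = 6.317 mol.
Each K atom requires 1 electron, so n(e⁻) = 1 × 6.317 = 6.317 mol.
Q = n(e⁻)·F = 6.317 × 96485 = 609500 C.
t = Q/I = 609500 / 9.840 A = 61940 s = 1030 min.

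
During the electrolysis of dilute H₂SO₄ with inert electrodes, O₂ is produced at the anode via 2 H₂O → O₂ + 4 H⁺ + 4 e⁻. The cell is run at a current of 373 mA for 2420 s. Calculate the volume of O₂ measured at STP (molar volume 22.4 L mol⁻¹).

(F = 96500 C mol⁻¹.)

0.0524 L

Q = I·t = 0.3730 A × 2420.0 s = 902.7 C.
n(e⁻) = Q/F = 902.7 / 96500 = 0.009354 mol.
4 electrons are transferred per O₂ molecule, so n(O₂) = 0.009354 / 4 = 0.002338 mol.
V = n × V_m = 0.002338 × 22.4 = 0.0524 L.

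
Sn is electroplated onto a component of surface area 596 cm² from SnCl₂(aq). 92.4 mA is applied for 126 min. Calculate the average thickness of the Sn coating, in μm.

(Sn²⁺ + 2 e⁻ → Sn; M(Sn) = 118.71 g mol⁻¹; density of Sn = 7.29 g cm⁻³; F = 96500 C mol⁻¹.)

0.989 μm

Q = I·t = 0.09240 × 7560.0 = 698.5 C; n(e⁻) = 0.007239 mol.
n(Sn) = n(e⁻)/2 = 0.003619 mol, so m = 0.003619 × 118.71 = 0.4297 g.
Volume = m/ρ = 0.4297 / 7.29 = 0.05894 cm³.
Thickness = V/A = 0.05894 / 596 = 9.89 × 10⁻⁵ cm = 0.989 μm.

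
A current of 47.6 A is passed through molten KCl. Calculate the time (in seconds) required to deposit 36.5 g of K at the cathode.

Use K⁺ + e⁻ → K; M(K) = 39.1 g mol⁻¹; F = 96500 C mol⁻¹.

1890 s

n(K) = m/M = 36.5 / 39.1 = 0.9335 mol.
Each K atom requires 1 electron, so n(e⁻) = 1 × 0.9335 = 0.9335 mol.
Q = n(e⁻)·F = 0.9335 × 96500 = 90080 C.
t = Q/I = 90080 / 47.60 A = 1893 s.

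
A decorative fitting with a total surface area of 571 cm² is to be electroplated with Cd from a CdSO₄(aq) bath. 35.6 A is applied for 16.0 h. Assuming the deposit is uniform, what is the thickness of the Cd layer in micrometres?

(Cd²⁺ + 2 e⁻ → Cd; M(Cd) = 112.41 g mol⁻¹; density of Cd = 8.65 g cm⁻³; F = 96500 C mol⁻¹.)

Q = I·t = 35.60 × 57600 = 2051000 C; n(e⁻) = 21.25 mol.
n(Cd) = n(e⁻)/2 = 10.62 mol, so m = 10.62 × 112.41 = 1194 g.
Volume = m/ρ = 1194 / 8.65 = 138.1 cm³.
Thickness = V/A = 138.1 / 571 = 0.242 cm = 2420 μm.

2420 μm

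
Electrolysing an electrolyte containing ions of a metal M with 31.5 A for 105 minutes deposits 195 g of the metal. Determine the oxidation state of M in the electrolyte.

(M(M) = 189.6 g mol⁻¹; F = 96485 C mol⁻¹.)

+2

Q = I·t = 31.50 A × 6300.0 s = 198400 C, so n(e⁻) = 198400/96485 = 2.057 mol.
n(M) deposited = 195 / 189.6 = 1.028 mol.
Electrons per atom = n(e⁻)/n(M) = 2.057 / 1.028 = 2.00 ≈ 2, so the ion is M²⁺.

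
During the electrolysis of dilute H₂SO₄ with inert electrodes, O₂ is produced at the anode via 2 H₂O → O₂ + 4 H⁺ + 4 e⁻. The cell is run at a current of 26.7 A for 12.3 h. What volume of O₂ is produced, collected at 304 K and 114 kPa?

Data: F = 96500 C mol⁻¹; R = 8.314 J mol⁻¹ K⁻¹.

Q = I·t = 26.70 A × 44280 s = 1182000 C.
n(e⁻) = Q/F = 1182000 / 96500 = 12.25 mol.
4 electrons are transferred per O₂ molecule, so n(O₂) = 12.25 / 4 = 3.063 mol.
V = nRT/P = (3.063 × 8.314 × 304) / (114 × 10³ Pa) = 0.0679 m³ = 67.9 L.

67.9 L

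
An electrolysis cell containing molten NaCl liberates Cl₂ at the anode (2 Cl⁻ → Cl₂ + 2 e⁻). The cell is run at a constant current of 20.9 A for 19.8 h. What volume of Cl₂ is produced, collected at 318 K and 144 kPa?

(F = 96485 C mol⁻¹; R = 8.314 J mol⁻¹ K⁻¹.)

Q = I·t = 20.90 A × 71280 s = 1490000 C.
n(e⁻) = Q/F = 1490000 / 96485 = 15.44 mol.
2 electrons are transferred per Cl₂ molecule, so n(Cl₂) = 15.44 / 2 = 7.720 mol.
V = nRT/P = (7.720 × 8.314 × 318) / (144 × 10³ Pa) = 0.142 m³ = 142 L.

142 L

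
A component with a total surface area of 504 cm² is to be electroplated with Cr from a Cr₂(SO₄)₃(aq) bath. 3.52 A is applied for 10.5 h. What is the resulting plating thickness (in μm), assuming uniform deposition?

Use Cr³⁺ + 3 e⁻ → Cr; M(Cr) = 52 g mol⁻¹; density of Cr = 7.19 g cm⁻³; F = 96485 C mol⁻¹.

66.0 μm

Q = I·t = 3.520 × 37800 = 133100 C; n(e⁻) = 1.379 mol.
n(Cr) = n(e⁻)/3 = 0.4597 mol, so m = 0.4597 × 52 = 23.90 g.
Volume = m/ρ = 23.90 / 7.19 = 3.325 cm³.
Thickness = V/A = 3.325 / 504 = 0.00660 cm = 66.0 μm.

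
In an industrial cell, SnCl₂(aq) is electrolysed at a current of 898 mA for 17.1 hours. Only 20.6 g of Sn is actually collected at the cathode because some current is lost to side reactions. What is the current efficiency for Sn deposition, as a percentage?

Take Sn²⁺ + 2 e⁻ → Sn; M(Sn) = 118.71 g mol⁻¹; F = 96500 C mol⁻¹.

Q = I·t = 0.8980 × 61560 = 55280 C; n(e⁻) = 55280/96500 = 0.5729 mol.
Theoretical n(Sn) = n(e⁻)/2 = 0.2864 mol, i.e. m_theo = 0.2864 × 118.71 = 34.00 g.
Efficiency = m_actual / m_theo = 20.6 / 34.00 = 60.6 %.

60.6 %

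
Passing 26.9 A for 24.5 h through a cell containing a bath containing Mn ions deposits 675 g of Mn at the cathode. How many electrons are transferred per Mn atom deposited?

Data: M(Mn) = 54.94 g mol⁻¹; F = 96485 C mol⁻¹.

2

Q = I·t = 26.90 A × 88200 s = 2373000 C, so n(e⁻) = 2373000/96485 = 24.59 mol.
n(Mn) deposited = 675 / 54.94 = 12.29 mol.
Electrons per atom = n(e⁻)/n(Mn) = 24.59 / 12.29 = 2.00 ≈ 2, so the ion is Mn²⁺.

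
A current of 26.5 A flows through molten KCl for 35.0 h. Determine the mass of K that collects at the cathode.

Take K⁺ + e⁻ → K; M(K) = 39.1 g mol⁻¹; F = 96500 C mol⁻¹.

1350 g

Q = I·t = 26.50 A × 126000 s = 3339000 C.
n(e⁻) = Q/F = 3339000 / 96500 = 34.60 mol.
K⁺ + e⁻ → K, so n(K) = n(e⁻)/1 = 34.60 mol.
m = n·M = 34.60 × 39.1 = 1350 g.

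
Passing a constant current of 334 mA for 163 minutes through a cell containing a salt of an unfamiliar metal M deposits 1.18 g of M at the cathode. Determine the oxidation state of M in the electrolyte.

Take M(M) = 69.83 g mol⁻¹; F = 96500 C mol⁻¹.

+2

Q = I·t = 0.3340 A × 9780.0 s = 3267 C, so n(e⁻) = 3267/96500 = 0.03385 mol.
n(M) deposited = 1.18 / 69.83 = 0.01690 mol.
Electrons per atom = n(e⁻)/n(M) = 0.03385 / 0.01690 = 2.00 ≈ 2, so the ion is M²⁺.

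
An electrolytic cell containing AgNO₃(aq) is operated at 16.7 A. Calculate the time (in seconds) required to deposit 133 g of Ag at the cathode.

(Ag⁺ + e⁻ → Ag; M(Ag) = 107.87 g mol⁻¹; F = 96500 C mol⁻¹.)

n(Ag) = m/M = 133 / 107.87 = 1.233 mol.
Each Ag atom requires 1 electron, so n(e⁻) = 1 × 1.233 = 1.233 mol.
Q = n(e⁻)·F = 1.233 × 96500 = 119000 C.
t = Q/I = 119000 / 16.70 A = 7125 s.

7120 s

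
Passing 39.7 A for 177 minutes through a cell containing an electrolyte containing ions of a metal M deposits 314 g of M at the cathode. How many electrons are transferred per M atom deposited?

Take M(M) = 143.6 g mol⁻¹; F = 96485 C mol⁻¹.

Q = I·t = 39.70 A × 10620 s = 421600 C, so n(e⁻) = 421600/96485 = 4.370 mol.
n(M) deposited = 314 / 143.6 = 2.187 mol.
Electrons per atom = n(e⁻)/n(M) = 4.370 / 2.187 = 2.00 ≈ 2, so the ion is M²⁺.

2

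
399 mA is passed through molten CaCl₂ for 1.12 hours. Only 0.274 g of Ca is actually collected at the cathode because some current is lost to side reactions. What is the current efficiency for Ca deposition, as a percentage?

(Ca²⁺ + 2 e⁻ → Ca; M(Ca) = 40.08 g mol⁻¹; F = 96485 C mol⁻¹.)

Q = I·t = 0.3990 × 4032.0 = 1609 C; n(e⁻) = 1609/96485 = 0.01667 mol.
Theoretical n(Ca) = n(e⁻)/2 = 0.008337 mol, i.e. m_theo = 0.008337 × 40.08 = 0.3341 g.
Efficiency = m_actual / m_theo = 0.274 / 0.3341 = 82.0 %.

82.0 %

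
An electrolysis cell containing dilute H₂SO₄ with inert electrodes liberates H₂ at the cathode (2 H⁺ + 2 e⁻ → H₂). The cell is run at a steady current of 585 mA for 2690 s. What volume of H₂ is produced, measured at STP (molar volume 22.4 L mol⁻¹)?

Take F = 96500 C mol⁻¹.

0.183 L

Q = I·t = 0.5850 A × 2690.0 s = 1574 C.
n(e⁻) = Q/F = 1574 / 96500 = 0.01631 mol.
2 electrons are transferred per H₂ molecule, so n(H₂) = 0.01631 / 2 = 0.008154 mol.
V = n × V_m = 0.008154 × 22.4 = 0.183 L.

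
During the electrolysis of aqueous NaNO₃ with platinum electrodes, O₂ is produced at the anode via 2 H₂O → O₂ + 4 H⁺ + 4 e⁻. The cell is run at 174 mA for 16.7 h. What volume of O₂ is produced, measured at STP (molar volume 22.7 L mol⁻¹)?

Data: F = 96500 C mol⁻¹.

Q = I·t = 0.1740 A × 60120 s = 10460 C.
n(e⁻) = Q/F = 10460 / 96500 = 0.1084 mol.
4 electrons are transferred per O₂ molecule, so n(O₂) = 0.1084 / 4 = 0.02710 mol.
V = n × V_m = 0.02710 × 22.7 = 0.615 L.

0.615 L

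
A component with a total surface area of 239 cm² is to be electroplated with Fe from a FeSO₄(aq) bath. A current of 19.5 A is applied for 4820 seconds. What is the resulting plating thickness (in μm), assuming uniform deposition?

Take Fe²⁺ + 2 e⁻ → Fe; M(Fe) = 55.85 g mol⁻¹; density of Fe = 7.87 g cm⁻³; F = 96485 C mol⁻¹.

145 μm

Q = I·t = 19.50 × 4820.0 = 93990 C; n(e⁻) = 0.9741 mol.
n(Fe) = n(e⁻)/2 = 0.4871 mol, so m = 0.4871 × 55.85 = 27.20 g.
Volume = m/ρ = 27.20 / 7.87 = 3.457 cm³.
Thickness = V/A = 3.457 / 239 = 0.0145 cm = 145 μm.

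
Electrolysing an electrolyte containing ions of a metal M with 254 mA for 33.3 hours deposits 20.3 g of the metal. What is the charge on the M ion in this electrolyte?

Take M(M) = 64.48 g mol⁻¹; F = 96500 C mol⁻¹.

+1

Q = I·t = 0.2540 A × 119880 s = 30450 C, so n(e⁻) = 30450/96500 = 0.3155 mol.
n(M) deposited = 20.3 / 64.48 = 0.3148 mol.
Electrons per atom = n(e⁻)/n(M) = 0.3155 / 0.3148 = 1.00 ≈ 1, so the ion is M⁺.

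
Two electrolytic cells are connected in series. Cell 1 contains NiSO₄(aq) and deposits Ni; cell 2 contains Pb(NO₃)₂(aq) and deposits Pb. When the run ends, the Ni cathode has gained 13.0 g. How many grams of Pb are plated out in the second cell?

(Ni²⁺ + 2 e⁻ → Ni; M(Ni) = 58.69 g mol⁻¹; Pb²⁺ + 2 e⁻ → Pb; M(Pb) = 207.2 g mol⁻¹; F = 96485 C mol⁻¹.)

45.9 g

n(Ni) = 13.0 / 58.69 = 0.2215 mol.
Since Ni²⁺ + 2 e⁻ → Ni, n(e⁻) passed = 2 × 0.2215 = 0.4430 mol.
Cells in series carry the same charge, so the same 0.4430 mol of electrons passes through cell 2.
Pb²⁺ + 2 e⁻ → Pb, so n(Pb) = 0.4430 / 2 = 0.2215 mol.
m(Pb) = 0.2215 × 207.2 = 45.9 g.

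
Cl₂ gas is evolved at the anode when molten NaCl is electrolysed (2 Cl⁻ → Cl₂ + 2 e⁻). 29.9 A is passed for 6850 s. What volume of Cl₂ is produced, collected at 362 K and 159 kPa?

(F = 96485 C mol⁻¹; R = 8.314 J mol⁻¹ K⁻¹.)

Q = I·t = 29.90 A × 6850.0 s = 204800 C.
n(e⁻) = Q/F = 204800 / 96485 = 2.123 mol.
2 electrons are transferred per Cl₂ molecule, so n(Cl₂) = 2.123 / 2 = 1.061 mol.
V = nRT/P = (1.061 × 8.314 × 362) / (159 × 10³ Pa) = 0.0201 m³ = 20.1 L.

20.1 L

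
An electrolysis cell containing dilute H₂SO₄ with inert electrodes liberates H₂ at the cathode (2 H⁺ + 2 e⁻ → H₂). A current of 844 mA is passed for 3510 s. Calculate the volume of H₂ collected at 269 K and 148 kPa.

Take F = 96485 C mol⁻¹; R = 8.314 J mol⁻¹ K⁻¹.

0.232 L

Q = I·t = 0.8440 A × 3510.0 s = 2962 C.
n(e⁻) = Q/F = 2962 / 96485 = 0.03070 mol.
2 electrons are transferred per H₂ molecule, so n(H₂) = 0.03070 / 2 = 0.01535 mol.
V = nRT/P = (0.01535 × 8.314 × 269) / (148 × 10³ Pa) = 2.32 × 10⁻⁴ m³ = 0.232 L.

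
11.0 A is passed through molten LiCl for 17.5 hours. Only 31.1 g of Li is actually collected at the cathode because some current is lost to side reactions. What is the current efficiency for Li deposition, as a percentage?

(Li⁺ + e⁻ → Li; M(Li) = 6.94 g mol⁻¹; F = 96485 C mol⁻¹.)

Q = I·t = 11.00 × 63000 = 693000 C; n(e⁻) = 693000/96485 = 7.182 mol.
Theoretical n(Li) = n(e⁻)/1 = 7.182 mol, i.e. m_theo = 7.182 × 6.94 = 49.85 g.
Efficiency = m_actual / m_theo = 31.1 / 49.85 = 62.4 %.

62.4 %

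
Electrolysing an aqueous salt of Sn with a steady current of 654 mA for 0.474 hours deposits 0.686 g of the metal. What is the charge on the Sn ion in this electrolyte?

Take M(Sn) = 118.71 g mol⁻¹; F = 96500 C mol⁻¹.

+2

Q = I·t = 0.6540 A × 1706.4 s = 1116 C, so n(e⁻) = 1116/96500 = 0.01156 mol.
n(Sn) deposited = 0.686 / 118.71 = 0.005779 mol.
Electrons per atom = n(e⁻)/n(Sn) = 0.01156 / 0.005779 = 2.00 ≈ 2, so the ion is Sn²⁺.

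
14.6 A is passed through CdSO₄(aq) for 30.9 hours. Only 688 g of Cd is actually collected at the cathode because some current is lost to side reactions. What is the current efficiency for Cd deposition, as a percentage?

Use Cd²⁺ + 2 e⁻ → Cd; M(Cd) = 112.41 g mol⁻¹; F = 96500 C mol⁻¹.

72.7 %

Q = I·t = 14.60 × 111240 = 1624000 C; n(e⁻) = 1624000/96500 = 16.83 mol.
Theoretical n(Cd) = n(e⁻)/2 = 8.415 mol, i.e. m_theo = 8.415 × 112.41 = 945.9 g.
Efficiency = m_actual / m_theo = 688 / 945.9 = 72.7 %.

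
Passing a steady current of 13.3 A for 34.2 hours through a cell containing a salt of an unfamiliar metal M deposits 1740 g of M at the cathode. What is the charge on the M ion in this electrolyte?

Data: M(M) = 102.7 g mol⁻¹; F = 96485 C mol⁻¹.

+1

Q = I·t = 13.30 A × 123120 s = 1637000 C, so n(e⁻) = 1637000/96485 = 16.97 mol.
n(M) deposited = 1740 / 102.7 = 16.94 mol.
Electrons per atom = n(e⁻)/n(M) = 16.97 / 16.94 = 1.00 ≈ 1, so the ion is M⁺.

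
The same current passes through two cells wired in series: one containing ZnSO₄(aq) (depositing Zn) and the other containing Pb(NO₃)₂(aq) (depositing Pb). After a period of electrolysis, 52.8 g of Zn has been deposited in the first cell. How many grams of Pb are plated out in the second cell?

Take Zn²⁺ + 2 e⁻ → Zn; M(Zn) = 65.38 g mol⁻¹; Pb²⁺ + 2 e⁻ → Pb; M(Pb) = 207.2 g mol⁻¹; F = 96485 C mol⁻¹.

n(Zn) = 52.8 / 65.38 = 0.8076 mol.
Since Zn²⁺ + 2 e⁻ → Zn, n(e⁻) passed = 2 × 0.8076 = 1.615 mol.
Cells in series carry the same charge, so the same 1.615 mol of electrons passes through cell 2.
Pb²⁺ + 2 e⁻ → Pb, so n(Pb) = 1.615 / 2 = 0.8076 mol.
m(Pb) = 0.8076 × 207.2 = 167 g.

167 g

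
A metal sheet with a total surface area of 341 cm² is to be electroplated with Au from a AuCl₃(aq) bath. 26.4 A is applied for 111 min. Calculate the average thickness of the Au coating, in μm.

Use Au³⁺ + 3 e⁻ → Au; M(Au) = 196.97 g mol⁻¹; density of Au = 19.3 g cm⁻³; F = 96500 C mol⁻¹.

182 μm

Q = I·t = 26.40 × 6660.0 = 175800 C; n(e⁻) = 1.822 mol.
n(Au) = n(e⁻)/3 = 0.6073 mol, so m = 0.6073 × 196.97 = 119.6 g.
Volume = m/ρ = 119.6 / 19.3 = 6.198 cm³.
Thickness = V/A = 6.198 / 341 = 0.0182 cm = 182 μm.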